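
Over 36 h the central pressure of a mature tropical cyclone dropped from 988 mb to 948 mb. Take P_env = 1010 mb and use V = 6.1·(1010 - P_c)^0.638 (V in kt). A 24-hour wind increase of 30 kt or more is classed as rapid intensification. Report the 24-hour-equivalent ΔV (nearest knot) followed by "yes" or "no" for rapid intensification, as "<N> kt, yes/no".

27 kt, no

V₁: ΔP = 22, V ≈ 6.1 × 22^0.638 ≈ 43.83 kt.
V₂: ΔP = 62, V ≈ 6.1 × 62^0.638 ≈ 84.89 kt.
ΔV over 36 h = 41.06 kt → 24 h equivalent = 41.06 × 24/36 ≈ 27.37 kt.
27 kt < 30 kt ⇒ not rapid intensification.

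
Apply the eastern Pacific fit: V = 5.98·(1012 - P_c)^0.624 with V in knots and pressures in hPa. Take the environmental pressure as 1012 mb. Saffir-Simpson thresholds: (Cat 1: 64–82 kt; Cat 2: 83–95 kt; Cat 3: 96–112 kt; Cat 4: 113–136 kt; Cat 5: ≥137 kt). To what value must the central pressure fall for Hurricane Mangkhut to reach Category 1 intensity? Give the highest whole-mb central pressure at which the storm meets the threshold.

967 mb

Category 1 begins at V = 64 kt.
Required ΔP = (64/5.98)^(1/0.624) = 10.702^1.603 ≈ 44.65 mb.
P_c ≤ 1012 − 44.65 = 967.35, so the highest integer P_c is 967 mb.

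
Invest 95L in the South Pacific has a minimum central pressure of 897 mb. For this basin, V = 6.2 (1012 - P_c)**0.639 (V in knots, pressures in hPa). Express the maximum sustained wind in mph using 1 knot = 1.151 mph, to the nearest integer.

148 mph

ΔP = 1012 − 897 = 115 mb.
V ≈ 6.2 × 115^0.639 = 6.2 × 20.739 ≈ 128.581 kt.
128.581 × 1.151 ≈ 148.00 mph → 148 mph.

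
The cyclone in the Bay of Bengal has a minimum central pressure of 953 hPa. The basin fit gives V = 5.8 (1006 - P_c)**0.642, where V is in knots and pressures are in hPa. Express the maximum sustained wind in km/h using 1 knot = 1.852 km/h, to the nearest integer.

ΔP = 1006 − 953 = 53 hPa.
V ≈ 5.8 × 53^0.642 = 5.8 × 12.793 ≈ 74.202 kt.
74.202 × 1.852 ≈ 137.42 km/h → 137 km/h.

137 km/h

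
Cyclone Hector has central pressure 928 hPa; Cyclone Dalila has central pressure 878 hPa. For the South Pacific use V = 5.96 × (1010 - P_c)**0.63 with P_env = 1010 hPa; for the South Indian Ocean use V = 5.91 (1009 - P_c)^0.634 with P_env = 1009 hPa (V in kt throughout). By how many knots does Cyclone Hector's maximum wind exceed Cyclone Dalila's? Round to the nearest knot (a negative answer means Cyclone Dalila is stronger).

-34 kt

Cyclone Hector: ΔP = 82; V ≈ 5.96 × 82^0.63 ≈ 95.71 kt.
Cyclone Dalila: ΔP = 131; V ≈ 5.91 × 131^0.634 ≈ 130.00 kt.
Difference ≈ 95.71 − 130.00 = -34.29 → -34 kt.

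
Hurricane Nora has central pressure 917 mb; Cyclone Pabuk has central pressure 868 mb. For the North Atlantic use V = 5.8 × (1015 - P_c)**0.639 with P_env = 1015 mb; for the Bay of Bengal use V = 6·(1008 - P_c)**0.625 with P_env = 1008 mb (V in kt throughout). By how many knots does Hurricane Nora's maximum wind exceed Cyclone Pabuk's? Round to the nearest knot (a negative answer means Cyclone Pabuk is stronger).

Hurricane Nora: ΔP = 98; V ≈ 5.8 × 98^0.639 ≈ 108.60 kt.
Cyclone Pabuk: ΔP = 140; V ≈ 6 × 140^0.625 ≈ 131.67 kt.
Difference ≈ 108.60 − 131.67 = -23.07 → -23 kt.

-23 kt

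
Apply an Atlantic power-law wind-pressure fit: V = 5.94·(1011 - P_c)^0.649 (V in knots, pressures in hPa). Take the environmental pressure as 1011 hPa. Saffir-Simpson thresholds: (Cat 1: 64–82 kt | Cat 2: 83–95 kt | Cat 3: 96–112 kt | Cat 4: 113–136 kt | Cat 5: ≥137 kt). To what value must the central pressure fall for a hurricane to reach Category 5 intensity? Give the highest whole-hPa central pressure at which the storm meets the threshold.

Category 5 begins at V = 137 kt.
Required ΔP = (137/5.94)^(1/0.649) = 23.064^1.541 ≈ 125.91 hPa.
P_c ≤ 1011 − 125.91 = 885.09, so the highest integer P_c is 885 hPa.

885 hPa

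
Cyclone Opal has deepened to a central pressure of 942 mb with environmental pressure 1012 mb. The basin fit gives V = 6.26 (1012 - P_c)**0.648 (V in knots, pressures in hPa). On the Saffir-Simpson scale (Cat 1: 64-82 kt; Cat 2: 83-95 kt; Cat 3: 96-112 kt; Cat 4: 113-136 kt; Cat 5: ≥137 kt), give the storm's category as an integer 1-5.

ΔP = 1012 − 942 = 70 mb.
V ≈ 6.26 × 70^0.648 = 6.26 × 15.69 ≈ 98 kt.
98 kt falls in the Category 3 band.

3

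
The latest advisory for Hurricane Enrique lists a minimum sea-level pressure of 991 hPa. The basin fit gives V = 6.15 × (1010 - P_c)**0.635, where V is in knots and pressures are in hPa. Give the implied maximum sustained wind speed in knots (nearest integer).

40 kt

ΔP = 1010 − 991 = 19 hPa.
19^0.635 ≈ 6.486.
V ≈ 6.15 × 6.486 ≈ 39.9 kt.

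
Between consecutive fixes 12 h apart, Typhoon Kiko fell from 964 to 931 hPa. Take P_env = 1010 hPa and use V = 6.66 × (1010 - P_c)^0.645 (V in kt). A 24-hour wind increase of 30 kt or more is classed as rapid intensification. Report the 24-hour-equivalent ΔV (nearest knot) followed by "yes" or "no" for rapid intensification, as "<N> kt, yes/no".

66 kt, yes

V₁: ΔP = 46, V ≈ 6.66 × 46^0.645 ≈ 78.70 kt.
V₂: ΔP = 79, V ≈ 6.66 × 79^0.645 ≈ 111.54 kt.
ΔV over 12 h = 32.84 kt → 24 h equivalent = 32.84 × 24/12 ≈ 65.68 kt.
66 kt ≥ 30 kt ⇒ rapid intensification.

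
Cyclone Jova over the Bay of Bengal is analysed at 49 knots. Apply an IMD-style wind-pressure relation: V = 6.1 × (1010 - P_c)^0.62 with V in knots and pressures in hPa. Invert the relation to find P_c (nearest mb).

981 mb

ΔP = (V / 6.1)^(1/0.62) = (49/6.1)^1.613.
49/6.1 = 8.033; 8.033^1.613 ≈ 28.80 mb.
P_c = 1010 − 28.80 = 981.20 ≈ 981 mb.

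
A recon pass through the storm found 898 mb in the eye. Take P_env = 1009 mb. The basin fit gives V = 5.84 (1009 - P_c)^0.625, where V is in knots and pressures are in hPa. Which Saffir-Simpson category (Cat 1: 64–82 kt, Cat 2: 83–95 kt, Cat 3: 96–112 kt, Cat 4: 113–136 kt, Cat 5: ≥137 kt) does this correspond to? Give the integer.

ΔP = 1009 − 898 = 111 mb.
V ≈ 5.84 × 111^0.625 = 5.84 × 18.98 ≈ 111 kt.
111 kt falls in the Category 3 band.

3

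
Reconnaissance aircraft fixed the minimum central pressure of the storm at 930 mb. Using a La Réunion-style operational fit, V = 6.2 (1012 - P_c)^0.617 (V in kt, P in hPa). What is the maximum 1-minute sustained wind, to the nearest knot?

94 kt

ΔP = 1012 − 930 = 82 mb.
82^0.617 ≈ 15.164.
V ≈ 6.2 × 15.164 ≈ 94.0 kt.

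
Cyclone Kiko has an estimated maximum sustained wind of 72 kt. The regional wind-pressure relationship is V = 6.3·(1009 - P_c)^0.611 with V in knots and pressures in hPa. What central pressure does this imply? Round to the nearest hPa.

ΔP = (V / 6.3)^(1/0.611) = (72/6.3)^1.637.
72/6.3 = 11.429; 11.429^1.637 ≈ 53.90 hPa.
P_c = 1009 − 53.90 = 955.10 ≈ 955 hPa.

955 hPa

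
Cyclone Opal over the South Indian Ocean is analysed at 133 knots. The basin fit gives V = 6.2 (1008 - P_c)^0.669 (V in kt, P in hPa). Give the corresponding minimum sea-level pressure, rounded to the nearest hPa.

910 hPa

ΔP = (V / 6.2)^(1/0.669) = (133/6.2)^1.495.
133/6.2 = 21.452; 21.452^1.495 ≈ 97.77 hPa.
P_c = 1008 − 97.77 = 910.23 ≈ 910 hPa.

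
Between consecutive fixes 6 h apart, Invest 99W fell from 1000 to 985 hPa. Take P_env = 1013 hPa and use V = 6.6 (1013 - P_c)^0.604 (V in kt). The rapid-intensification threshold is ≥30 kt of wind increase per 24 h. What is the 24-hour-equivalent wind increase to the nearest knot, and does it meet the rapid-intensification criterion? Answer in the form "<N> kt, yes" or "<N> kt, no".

73 kt, yes

V₁: ΔP = 13, V ≈ 6.6 × 13^0.604 ≈ 31.07 kt.
V₂: ΔP = 28, V ≈ 6.6 × 28^0.604 ≈ 49.39 kt.
ΔV over 6 h = 18.32 kt → 24 h equivalent = 18.32 × 24/6 ≈ 73.28 kt.
73 kt ≥ 30 kt ⇒ rapid intensification.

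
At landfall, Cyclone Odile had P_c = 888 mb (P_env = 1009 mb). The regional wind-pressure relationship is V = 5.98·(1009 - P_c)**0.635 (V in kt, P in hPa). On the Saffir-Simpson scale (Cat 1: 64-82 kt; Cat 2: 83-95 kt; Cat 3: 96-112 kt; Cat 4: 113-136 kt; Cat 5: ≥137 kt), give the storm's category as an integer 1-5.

4

ΔP = 1009 − 888 = 121 mb.
V ≈ 5.98 × 121^0.635 = 5.98 × 21.02 ≈ 126 kt.
126 kt falls in the Category 4 band.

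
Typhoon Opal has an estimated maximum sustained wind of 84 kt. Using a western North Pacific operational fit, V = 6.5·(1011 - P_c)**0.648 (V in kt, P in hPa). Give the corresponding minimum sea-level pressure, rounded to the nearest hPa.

959 hPa

ΔP = (V / 6.5)^(1/0.648) = (84/6.5)^1.543.
84/6.5 = 12.923; 12.923^1.543 ≈ 51.89 hPa.
P_c = 1011 − 51.89 = 959.11 ≈ 959 hPa.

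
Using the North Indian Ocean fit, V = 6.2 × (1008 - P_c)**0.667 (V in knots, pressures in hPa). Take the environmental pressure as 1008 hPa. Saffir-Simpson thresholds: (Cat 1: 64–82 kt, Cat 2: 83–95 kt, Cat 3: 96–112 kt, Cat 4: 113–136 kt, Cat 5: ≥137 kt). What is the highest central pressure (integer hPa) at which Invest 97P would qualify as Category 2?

959 hPa

Category 2 begins at V = 83 kt.
Required ΔP = (83/6.2)^(1/0.667) = 13.387^1.499 ≈ 48.89 hPa.
P_c ≤ 1008 − 48.89 = 959.11, so the highest integer P_c is 959 hPa.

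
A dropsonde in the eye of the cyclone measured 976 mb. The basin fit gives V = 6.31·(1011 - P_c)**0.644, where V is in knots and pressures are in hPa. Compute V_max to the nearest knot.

62 kt

ΔP = 1011 − 976 = 35 mb.
35^0.644 ≈ 9.871.
V ≈ 6.31 × 9.871 ≈ 62.3 kt.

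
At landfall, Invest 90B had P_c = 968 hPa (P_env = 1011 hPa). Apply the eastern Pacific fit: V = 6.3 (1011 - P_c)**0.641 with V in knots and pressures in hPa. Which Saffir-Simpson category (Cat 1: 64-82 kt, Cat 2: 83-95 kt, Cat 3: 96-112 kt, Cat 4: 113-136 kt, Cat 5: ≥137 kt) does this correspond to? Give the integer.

ΔP = 1011 − 968 = 43 hPa.
V ≈ 6.3 × 43^0.641 = 6.3 × 11.14 ≈ 70 kt.
70 kt falls in the Category 1 band.

1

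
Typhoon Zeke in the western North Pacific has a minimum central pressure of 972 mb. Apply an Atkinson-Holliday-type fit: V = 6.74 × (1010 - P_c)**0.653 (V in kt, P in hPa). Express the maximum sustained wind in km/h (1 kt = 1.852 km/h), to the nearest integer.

134 km/h

ΔP = 1010 − 972 = 38 mb.
V ≈ 6.74 × 38^0.653 = 6.74 × 10.755 ≈ 72.487 kt.
72.487 × 1.852 ≈ 134.25 km/h → 134 km/h.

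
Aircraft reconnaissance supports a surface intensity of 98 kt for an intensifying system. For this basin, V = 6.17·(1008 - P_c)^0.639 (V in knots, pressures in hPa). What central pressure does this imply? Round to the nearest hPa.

932 hPa

ΔP = (V / 6.17)^(1/0.639) = (98/6.17)^1.565.
98/6.17 = 15.883; 15.883^1.565 ≈ 75.75 hPa.
P_c = 1008 − 75.75 = 932.25 ≈ 932 hPa.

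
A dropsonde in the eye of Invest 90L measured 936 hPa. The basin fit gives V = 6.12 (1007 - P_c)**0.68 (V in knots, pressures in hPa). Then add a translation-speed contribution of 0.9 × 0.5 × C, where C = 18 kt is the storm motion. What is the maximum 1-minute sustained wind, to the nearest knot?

119 kt

ΔP = 1007 − 936 = 71 hPa.
71^0.68 ≈ 18.149.
V ≈ 6.12 × 18.149 ≈ 111.1 kt.
Translation term: 0.9 × 0.5 × 18 = 8.1 kt.
Corrected V ≈ 119.2 kt → 119 kt.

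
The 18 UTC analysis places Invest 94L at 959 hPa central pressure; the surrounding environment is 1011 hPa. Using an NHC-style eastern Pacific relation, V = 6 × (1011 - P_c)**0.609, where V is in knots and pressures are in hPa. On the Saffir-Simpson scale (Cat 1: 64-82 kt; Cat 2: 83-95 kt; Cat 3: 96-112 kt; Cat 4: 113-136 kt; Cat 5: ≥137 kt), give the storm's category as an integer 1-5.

ΔP = 1011 − 959 = 52 hPa.
V ≈ 6 × 52^0.609 = 6 × 11.09 ≈ 67 kt.
67 kt falls in the Category 1 band.

1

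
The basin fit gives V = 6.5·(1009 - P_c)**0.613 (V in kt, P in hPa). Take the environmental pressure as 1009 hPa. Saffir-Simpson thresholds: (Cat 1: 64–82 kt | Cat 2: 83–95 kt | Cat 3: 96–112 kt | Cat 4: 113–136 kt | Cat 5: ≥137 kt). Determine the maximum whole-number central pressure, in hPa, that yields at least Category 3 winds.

928 hPa

Category 3 begins at V = 96 kt.
Required ΔP = (96/6.5)^(1/0.613) = 14.769^1.631 ≈ 80.83 hPa.
P_c ≤ 1009 − 80.83 = 928.17, so the highest integer P_c is 928 hPa.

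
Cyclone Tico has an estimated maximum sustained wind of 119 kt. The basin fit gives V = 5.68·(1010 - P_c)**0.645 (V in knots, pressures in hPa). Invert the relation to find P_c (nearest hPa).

ΔP = (V / 5.68)^(1/0.645) = (119/5.68)^1.550.
119/5.68 = 20.951; 20.951^1.550 ≈ 111.78 hPa.
P_c = 1010 − 111.78 = 898.22 ≈ 898 hPa.

898 hPa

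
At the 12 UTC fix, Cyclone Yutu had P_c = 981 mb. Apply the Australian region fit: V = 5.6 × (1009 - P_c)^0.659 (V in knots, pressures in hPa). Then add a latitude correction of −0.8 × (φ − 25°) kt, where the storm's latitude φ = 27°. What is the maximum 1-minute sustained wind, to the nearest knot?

49 kt

ΔP = 1009 − 981 = 28 mb.
28^0.659 ≈ 8.988.
V ≈ 5.6 × 8.988 ≈ 50.3 kt.
Latitude correction: −0.8 × (27 − 25) = -1.6 kt.
Corrected V ≈ 48.7 kt → 49 kt.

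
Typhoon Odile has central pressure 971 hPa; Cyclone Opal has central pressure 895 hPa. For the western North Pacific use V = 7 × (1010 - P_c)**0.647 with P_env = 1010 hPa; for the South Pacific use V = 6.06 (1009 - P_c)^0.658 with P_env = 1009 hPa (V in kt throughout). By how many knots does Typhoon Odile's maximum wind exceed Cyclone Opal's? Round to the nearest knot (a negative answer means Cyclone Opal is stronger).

Typhoon Odile: ΔP = 39; V ≈ 7 × 39^0.647 ≈ 74.91 kt.
Cyclone Opal: ΔP = 114; V ≈ 6.06 × 114^0.658 ≈ 136.75 kt.
Difference ≈ 74.91 − 136.75 = -61.84 → -62 kt.

-62 kt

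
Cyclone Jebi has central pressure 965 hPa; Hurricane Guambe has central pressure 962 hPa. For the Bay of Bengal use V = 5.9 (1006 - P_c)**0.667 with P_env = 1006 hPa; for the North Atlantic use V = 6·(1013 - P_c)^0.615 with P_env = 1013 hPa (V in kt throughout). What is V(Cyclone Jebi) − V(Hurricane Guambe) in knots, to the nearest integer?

3 kt

Cyclone Jebi: ΔP = 41; V ≈ 5.9 × 41^0.667 ≈ 70.24 kt.
Hurricane Guambe: ΔP = 51; V ≈ 6 × 51^0.615 ≈ 67.35 kt.
Difference ≈ 70.24 − 67.35 = 2.89 → 3 kt.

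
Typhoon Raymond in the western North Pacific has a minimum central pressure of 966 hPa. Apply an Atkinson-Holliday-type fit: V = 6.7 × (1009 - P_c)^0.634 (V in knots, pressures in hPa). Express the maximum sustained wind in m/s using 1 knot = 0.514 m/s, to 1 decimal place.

ΔP = 1009 − 966 = 43 hPa.
V ≈ 6.7 × 43^0.634 = 6.7 × 10.855 ≈ 72.727 kt.
72.727 × 0.514 ≈ 37.38 m/s → 37.4 m/s.

37.4 m/s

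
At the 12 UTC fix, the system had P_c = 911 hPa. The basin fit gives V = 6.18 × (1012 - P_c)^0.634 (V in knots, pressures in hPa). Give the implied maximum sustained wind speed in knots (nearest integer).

115 kt

ΔP = 1012 − 911 = 101 hPa.
101^0.634 ≈ 18.653.
V ≈ 6.18 × 18.653 ≈ 115.3 kt.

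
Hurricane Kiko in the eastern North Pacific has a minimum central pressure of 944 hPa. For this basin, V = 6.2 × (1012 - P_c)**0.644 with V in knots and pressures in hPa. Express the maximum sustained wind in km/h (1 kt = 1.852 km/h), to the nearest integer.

174 km/h

ΔP = 1012 − 944 = 68 hPa.
V ≈ 6.2 × 68^0.644 = 6.2 × 15.140 ≈ 93.870 kt.
93.870 × 1.852 ≈ 173.85 km/h → 174 km/h.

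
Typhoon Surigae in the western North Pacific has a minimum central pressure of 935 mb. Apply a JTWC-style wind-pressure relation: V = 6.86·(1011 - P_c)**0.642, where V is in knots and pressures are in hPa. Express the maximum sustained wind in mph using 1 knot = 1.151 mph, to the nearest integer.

127 mph

ΔP = 1011 − 935 = 76 mb.
V ≈ 6.86 × 76^0.642 = 6.86 × 16.124 ≈ 110.613 kt.
110.613 × 1.151 ≈ 127.32 mph → 127 mph.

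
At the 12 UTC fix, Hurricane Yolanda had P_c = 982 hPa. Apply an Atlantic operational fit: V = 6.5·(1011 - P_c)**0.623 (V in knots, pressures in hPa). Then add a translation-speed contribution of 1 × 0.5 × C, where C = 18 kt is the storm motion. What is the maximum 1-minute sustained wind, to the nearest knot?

62 kt

ΔP = 1011 − 982 = 29 hPa.
29^0.623 ≈ 8.148.
V ≈ 6.5 × 8.148 ≈ 53.0 kt.
Translation term: 1 × 0.5 × 18 = 9 kt.
Corrected V ≈ 62 kt → 62 kt.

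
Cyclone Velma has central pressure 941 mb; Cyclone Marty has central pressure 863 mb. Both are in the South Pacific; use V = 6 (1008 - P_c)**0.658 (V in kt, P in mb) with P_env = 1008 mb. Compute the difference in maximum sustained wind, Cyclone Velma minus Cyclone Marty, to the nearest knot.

-63 kt

Cyclone Velma: ΔP = 67; V ≈ 6 × 67^0.658 ≈ 95.44 kt.
Cyclone Marty: ΔP = 145; V ≈ 6 × 145^0.658 ≈ 158.61 kt.
Difference ≈ 95.44 − 158.61 = -63.17 → -63 kt.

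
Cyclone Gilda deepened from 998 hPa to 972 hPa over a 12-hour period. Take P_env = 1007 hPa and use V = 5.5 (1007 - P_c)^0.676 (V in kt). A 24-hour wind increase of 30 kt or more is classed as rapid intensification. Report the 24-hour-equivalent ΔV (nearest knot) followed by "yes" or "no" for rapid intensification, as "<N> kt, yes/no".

V₁: ΔP = 9, V ≈ 5.5 × 9^0.676 ≈ 24.29 kt.
V₂: ΔP = 35, V ≈ 5.5 × 35^0.676 ≈ 60.83 kt.
ΔV over 12 h = 36.54 kt → 24 h equivalent = 36.54 × 24/12 ≈ 73.08 kt.
73 kt ≥ 30 kt ⇒ rapid intensification.

73 kt, yes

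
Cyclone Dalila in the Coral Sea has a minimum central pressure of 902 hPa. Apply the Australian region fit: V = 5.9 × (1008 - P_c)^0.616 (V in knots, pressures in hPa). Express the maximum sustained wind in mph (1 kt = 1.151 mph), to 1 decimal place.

120.1 mph

ΔP = 1008 − 902 = 106 hPa.
V ≈ 5.9 × 106^0.616 = 5.9 × 17.684 ≈ 104.337 kt.
104.337 × 1.151 ≈ 120.09 mph → 120.1 mph.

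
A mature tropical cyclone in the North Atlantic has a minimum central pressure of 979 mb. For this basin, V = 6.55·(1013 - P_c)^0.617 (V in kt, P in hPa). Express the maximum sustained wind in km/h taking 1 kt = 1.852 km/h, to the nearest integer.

107 km/h

ΔP = 1013 − 979 = 34 mb.
V ≈ 6.55 × 34^0.617 = 6.55 × 8.809 ≈ 57.698 kt.
57.698 × 1.852 ≈ 106.86 km/h → 107 km/h.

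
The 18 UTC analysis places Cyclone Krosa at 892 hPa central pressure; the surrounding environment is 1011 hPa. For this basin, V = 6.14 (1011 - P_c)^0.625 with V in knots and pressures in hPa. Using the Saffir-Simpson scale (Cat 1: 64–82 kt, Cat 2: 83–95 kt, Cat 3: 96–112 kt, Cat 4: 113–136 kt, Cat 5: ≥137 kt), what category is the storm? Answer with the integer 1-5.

4

ΔP = 1011 − 892 = 119 hPa.
V ≈ 6.14 × 119^0.625 = 6.14 × 19.83 ≈ 122 kt.
122 kt falls in the Category 4 band.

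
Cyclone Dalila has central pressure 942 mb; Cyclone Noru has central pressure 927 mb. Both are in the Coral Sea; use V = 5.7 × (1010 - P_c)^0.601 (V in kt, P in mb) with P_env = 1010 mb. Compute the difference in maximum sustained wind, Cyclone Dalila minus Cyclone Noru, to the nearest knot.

Cyclone Dalila: ΔP = 68; V ≈ 5.7 × 68^0.601 ≈ 71.98 kt.
Cyclone Noru: ΔP = 83; V ≈ 5.7 × 83^0.601 ≈ 81.14 kt.
Difference ≈ 71.98 − 81.14 = -9.16 → -9 kt.

-9 kt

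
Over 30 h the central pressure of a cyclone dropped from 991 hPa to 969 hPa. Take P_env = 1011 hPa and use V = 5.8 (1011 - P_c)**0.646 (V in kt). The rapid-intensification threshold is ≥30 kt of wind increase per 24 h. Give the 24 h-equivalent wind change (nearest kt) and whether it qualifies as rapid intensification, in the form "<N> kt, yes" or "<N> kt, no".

V₁: ΔP = 20, V ≈ 5.8 × 20^0.646 ≈ 40.17 kt.
V₂: ΔP = 42, V ≈ 5.8 × 42^0.646 ≈ 64.87 kt.
ΔV over 30 h = 24.70 kt → 24 h equivalent = 24.70 × 24/30 ≈ 19.76 kt.
20 kt < 30 kt ⇒ not rapid intensification.

20 kt, no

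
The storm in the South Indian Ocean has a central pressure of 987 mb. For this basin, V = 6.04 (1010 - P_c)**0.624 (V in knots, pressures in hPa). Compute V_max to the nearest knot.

ΔP = 1010 − 987 = 23 mb.
23^0.624 ≈ 7.075.
V ≈ 6.04 × 7.075 ≈ 42.7 kt.

43 kt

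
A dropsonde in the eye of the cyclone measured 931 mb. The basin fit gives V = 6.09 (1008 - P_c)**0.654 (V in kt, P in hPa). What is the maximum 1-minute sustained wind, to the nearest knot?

104 kt

ΔP = 1008 − 931 = 77 mb.
77^0.654 ≈ 17.130.
V ≈ 6.09 × 17.130 ≈ 104.3 kt.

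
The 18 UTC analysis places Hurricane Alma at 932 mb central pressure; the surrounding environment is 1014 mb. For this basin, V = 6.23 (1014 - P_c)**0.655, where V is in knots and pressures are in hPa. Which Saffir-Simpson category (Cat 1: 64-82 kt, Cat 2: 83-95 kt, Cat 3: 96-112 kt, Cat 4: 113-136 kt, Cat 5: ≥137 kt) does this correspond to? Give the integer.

ΔP = 1014 − 932 = 82 mb.
V ≈ 6.23 × 82^0.655 = 6.23 × 17.93 ≈ 112 kt.
112 kt falls in the Category 3 band.

3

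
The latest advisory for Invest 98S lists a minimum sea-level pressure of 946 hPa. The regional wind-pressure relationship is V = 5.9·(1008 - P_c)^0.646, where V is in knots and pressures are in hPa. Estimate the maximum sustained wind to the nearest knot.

85 kt

ΔP = 1008 − 946 = 62 hPa.
62^0.646 ≈ 14.384.
V ≈ 5.9 × 14.384 ≈ 84.9 kt.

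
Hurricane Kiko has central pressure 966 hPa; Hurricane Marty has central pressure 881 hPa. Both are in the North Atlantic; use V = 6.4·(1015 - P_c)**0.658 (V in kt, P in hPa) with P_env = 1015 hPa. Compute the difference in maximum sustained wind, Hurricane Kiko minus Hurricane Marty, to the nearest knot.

-78 kt

Hurricane Kiko: ΔP = 49; V ≈ 6.4 × 49^0.658 ≈ 82.86 kt.
Hurricane Marty: ΔP = 134; V ≈ 6.4 × 134^0.658 ≈ 160.63 kt.
Difference ≈ 82.86 − 160.63 = -77.77 → -78 kt.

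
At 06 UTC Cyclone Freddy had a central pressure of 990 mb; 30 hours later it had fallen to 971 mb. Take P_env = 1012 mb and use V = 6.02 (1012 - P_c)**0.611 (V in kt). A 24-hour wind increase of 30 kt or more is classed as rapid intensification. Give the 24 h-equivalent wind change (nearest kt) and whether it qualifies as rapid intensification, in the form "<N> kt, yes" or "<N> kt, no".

15 kt, no

V₁: ΔP = 22, V ≈ 6.02 × 22^0.611 ≈ 39.79 kt.
V₂: ΔP = 41, V ≈ 6.02 × 41^0.611 ≈ 58.21 kt.
ΔV over 30 h = 18.42 kt → 24 h equivalent = 18.42 × 24/30 ≈ 14.74 kt.
15 kt < 30 kt ⇒ not rapid intensification.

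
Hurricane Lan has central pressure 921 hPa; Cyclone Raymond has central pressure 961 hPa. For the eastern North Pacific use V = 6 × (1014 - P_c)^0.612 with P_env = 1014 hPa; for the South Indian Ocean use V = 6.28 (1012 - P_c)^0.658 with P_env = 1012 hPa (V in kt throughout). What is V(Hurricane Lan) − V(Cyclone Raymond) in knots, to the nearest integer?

13 kt

Hurricane Lan: ΔP = 93; V ≈ 6 × 93^0.612 ≈ 96.13 kt.
Cyclone Raymond: ΔP = 51; V ≈ 6.28 × 51^0.658 ≈ 83.47 kt.
Difference ≈ 96.13 − 83.47 = 12.66 → 13 kt.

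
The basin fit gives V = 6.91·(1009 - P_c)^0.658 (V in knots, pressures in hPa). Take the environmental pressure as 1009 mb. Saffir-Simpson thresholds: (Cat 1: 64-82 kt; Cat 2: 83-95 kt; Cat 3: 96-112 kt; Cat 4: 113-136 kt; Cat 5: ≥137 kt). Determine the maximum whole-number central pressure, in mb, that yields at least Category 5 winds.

Category 5 begins at V = 137 kt.
Required ΔP = (137/6.91)^(1/0.658) = 19.826^1.520 ≈ 93.65 mb.
P_c ≤ 1009 − 93.65 = 915.35, so the highest integer P_c is 915 mb.

915 mb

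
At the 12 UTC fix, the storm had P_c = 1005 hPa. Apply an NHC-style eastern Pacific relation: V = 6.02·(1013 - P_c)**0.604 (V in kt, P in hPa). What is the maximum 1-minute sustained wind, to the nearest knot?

ΔP = 1013 − 1005 = 8 hPa.
8^0.604 ≈ 3.511.
V ≈ 6.02 × 3.511 ≈ 21.1 kt.

21 kt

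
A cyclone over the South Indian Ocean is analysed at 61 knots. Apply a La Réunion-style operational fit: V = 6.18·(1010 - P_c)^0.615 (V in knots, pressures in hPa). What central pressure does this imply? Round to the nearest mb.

969 mb

ΔP = (V / 6.18)^(1/0.615) = (61/6.18)^1.626.
61/6.18 = 9.871; 9.871^1.626 ≈ 41.38 mb.
P_c = 1010 − 41.38 = 968.62 ≈ 969 mb.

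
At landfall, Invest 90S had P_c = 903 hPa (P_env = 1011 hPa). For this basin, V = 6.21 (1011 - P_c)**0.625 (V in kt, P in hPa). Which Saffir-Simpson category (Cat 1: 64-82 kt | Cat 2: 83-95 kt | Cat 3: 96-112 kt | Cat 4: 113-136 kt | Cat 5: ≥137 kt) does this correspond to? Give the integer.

ΔP = 1011 − 903 = 108 hPa.
V ≈ 6.21 × 108^0.625 = 6.21 × 18.66 ≈ 116 kt.
116 kt falls in the Category 4 band.

4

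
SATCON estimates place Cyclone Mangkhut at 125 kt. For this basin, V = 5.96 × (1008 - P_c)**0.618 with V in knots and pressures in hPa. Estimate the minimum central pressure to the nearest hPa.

ΔP = (V / 5.96)^(1/0.618) = (125/5.96)^1.618.
125/5.96 = 20.973; 20.973^1.618 ≈ 137.60 hPa.
P_c = 1008 − 137.60 = 870.40 ≈ 870 hPa.

870 hPa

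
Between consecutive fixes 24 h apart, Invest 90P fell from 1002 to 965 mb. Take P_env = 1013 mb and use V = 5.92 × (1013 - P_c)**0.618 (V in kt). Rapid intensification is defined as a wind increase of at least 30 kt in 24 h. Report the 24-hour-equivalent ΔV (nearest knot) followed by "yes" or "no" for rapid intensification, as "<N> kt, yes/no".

V₁: ΔP = 11, V ≈ 5.92 × 11^0.618 ≈ 26.06 kt.
V₂: ΔP = 48, V ≈ 5.92 × 48^0.618 ≈ 64.76 kt.
ΔV over 24 h = 38.70 kt → 24 h equivalent = 38.70 × 24/24 ≈ 38.70 kt.
39 kt ≥ 30 kt ⇒ rapid intensification.

39 kt, yes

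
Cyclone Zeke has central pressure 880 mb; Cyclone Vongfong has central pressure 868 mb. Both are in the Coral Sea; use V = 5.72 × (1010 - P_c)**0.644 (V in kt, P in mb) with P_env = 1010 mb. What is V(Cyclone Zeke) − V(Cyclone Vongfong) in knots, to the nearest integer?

Cyclone Zeke: ΔP = 130; V ≈ 5.72 × 130^0.644 ≈ 131.45 kt.
Cyclone Vongfong: ΔP = 142; V ≈ 5.72 × 142^0.644 ≈ 139.15 kt.
Difference ≈ 131.45 − 139.15 = -7.70 → -8 kt.

-8 kt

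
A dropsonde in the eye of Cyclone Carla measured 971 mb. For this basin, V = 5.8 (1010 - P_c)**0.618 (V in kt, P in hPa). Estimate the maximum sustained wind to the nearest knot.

56 kt

ΔP = 1010 − 971 = 39 mb.
39^0.618 ≈ 9.622.
V ≈ 5.8 × 9.622 ≈ 55.8 kt.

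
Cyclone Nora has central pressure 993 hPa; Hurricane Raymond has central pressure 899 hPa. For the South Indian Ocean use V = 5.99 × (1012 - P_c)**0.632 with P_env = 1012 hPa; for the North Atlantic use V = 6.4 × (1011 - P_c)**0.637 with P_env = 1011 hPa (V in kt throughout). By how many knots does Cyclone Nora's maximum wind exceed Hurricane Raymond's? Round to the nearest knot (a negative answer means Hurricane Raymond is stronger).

-91 kt

Cyclone Nora: ΔP = 19; V ≈ 5.99 × 19^0.632 ≈ 38.51 kt.
Hurricane Raymond: ΔP = 112; V ≈ 6.4 × 112^0.637 ≈ 129.28 kt.
Difference ≈ 38.51 − 129.28 = -90.77 → -91 kt.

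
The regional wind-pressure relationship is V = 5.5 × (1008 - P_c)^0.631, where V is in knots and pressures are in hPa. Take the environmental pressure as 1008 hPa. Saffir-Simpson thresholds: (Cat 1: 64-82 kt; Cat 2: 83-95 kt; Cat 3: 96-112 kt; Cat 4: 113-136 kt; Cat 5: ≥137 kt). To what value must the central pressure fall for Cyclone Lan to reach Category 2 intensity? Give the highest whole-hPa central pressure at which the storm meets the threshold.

Category 2 begins at V = 83 kt.
Required ΔP = (83/5.5)^(1/0.631) = 15.091^1.585 ≈ 73.79 hPa.
P_c ≤ 1008 − 73.79 = 934.21, so the highest integer P_c is 934 hPa.

934 hPa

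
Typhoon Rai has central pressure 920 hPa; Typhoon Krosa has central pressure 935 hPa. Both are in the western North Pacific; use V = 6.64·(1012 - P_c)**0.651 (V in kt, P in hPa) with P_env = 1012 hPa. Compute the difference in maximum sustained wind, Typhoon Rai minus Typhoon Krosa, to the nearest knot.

Typhoon Rai: ΔP = 92; V ≈ 6.64 × 92^0.651 ≈ 126.06 kt.
Typhoon Krosa: ΔP = 77; V ≈ 6.64 × 77^0.651 ≈ 112.27 kt.
Difference ≈ 126.06 − 112.27 = 13.79 → 14 kt.

14 kt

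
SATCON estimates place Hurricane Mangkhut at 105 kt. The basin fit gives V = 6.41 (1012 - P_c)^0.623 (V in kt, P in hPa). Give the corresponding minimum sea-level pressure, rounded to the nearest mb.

923 mb

ΔP = (V / 6.41)^(1/0.623) = (105/6.41)^1.605.
105/6.41 = 16.381; 16.381^1.605 ≈ 88.95 mb.
P_c = 1012 − 88.95 = 923.05 ≈ 923 mb.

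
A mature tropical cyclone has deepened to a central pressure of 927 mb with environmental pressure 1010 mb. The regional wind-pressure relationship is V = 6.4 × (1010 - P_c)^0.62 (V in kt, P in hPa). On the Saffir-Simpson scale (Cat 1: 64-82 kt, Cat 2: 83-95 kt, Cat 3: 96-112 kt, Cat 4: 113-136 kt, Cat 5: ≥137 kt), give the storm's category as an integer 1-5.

3

ΔP = 1010 − 927 = 83 mb.
V ≈ 6.4 × 83^0.62 = 6.4 × 15.48 ≈ 99 kt.
99 kt falls in the Category 3 band.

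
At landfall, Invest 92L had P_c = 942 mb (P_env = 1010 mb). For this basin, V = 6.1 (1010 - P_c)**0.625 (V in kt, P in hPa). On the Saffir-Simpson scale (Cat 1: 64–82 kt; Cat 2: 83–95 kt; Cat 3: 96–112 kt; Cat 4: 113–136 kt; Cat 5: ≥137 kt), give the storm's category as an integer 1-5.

ΔP = 1010 − 942 = 68 mb.
V ≈ 6.1 × 68^0.625 = 6.1 × 13.97 ≈ 85 kt.
85 kt falls in the Category 2 band.

2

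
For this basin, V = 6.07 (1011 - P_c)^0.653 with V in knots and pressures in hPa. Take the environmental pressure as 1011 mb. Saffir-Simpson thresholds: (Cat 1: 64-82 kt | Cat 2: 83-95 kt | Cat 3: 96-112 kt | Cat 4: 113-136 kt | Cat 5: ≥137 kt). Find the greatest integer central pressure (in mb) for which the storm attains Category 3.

Category 3 begins at V = 96 kt.
Required ΔP = (96/6.07)^(1/0.653) = 15.815^1.531 ≈ 68.59 mb.
P_c ≤ 1011 − 68.59 = 942.41, so the highest integer P_c is 942 mb.

942 mb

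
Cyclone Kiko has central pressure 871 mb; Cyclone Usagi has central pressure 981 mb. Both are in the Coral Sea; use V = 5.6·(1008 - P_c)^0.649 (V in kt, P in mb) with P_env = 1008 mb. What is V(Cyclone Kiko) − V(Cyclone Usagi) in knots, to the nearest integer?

Cyclone Kiko: ΔP = 137; V ≈ 5.6 × 137^0.649 ≈ 136.43 kt.
Cyclone Usagi: ΔP = 27; V ≈ 5.6 × 27^0.649 ≈ 47.55 kt.
Difference ≈ 136.43 − 47.55 = 88.88 → 89 kt.

89 kt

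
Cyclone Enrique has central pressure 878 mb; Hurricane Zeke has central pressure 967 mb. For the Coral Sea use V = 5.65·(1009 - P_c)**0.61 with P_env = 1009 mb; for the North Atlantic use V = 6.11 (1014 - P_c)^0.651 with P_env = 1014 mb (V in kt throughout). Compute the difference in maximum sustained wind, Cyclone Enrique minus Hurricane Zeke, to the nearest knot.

36 kt

Cyclone Enrique: ΔP = 131; V ≈ 5.65 × 131^0.61 ≈ 110.56 kt.
Hurricane Zeke: ΔP = 47; V ≈ 6.11 × 47^0.651 ≈ 74.92 kt.
Difference ≈ 110.56 − 74.92 = 35.64 → 36 kt.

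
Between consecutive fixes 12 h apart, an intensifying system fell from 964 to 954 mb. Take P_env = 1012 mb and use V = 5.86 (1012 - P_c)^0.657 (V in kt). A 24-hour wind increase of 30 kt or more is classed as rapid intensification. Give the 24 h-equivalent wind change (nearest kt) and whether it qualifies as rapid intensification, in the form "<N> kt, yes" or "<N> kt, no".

V₁: ΔP = 48, V ≈ 5.86 × 48^0.657 ≈ 74.55 kt.
V₂: ΔP = 58, V ≈ 5.86 × 58^0.657 ≈ 84.42 kt.
ΔV over 12 h = 9.87 kt → 24 h equivalent = 9.87 × 24/12 ≈ 19.74 kt.
20 kt < 30 kt ⇒ not rapid intensification.

20 kt, no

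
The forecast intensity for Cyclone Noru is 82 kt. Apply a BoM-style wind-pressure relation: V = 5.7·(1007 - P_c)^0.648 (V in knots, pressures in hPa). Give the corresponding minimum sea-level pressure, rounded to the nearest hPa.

ΔP = (V / 5.7)^(1/0.648) = (82/5.7)^1.543.
82/5.7 = 14.386; 14.386^1.543 ≈ 61.23 hPa.
P_c = 1007 − 61.23 = 945.77 ≈ 946 hPa.

946 hPa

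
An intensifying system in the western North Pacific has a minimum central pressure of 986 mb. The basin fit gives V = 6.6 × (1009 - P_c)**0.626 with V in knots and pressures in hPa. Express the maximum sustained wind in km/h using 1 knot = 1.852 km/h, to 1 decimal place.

87.0 km/h

ΔP = 1009 − 986 = 23 mb.
V ≈ 6.6 × 23^0.626 = 6.6 × 7.119 ≈ 46.988 kt.
46.988 × 1.852 ≈ 87.02 km/h → 87.0 km/h.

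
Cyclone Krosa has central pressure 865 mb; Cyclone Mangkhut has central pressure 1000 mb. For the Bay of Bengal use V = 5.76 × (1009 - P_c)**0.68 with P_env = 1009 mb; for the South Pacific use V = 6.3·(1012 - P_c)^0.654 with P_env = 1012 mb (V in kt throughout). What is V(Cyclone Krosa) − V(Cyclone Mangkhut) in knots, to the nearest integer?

Cyclone Krosa: ΔP = 144; V ≈ 5.76 × 144^0.68 ≈ 169.09 kt.
Cyclone Mangkhut: ΔP = 12; V ≈ 6.3 × 12^0.654 ≈ 32.00 kt.
Difference ≈ 169.09 − 32.00 = 137.09 → 137 kt.

137 kt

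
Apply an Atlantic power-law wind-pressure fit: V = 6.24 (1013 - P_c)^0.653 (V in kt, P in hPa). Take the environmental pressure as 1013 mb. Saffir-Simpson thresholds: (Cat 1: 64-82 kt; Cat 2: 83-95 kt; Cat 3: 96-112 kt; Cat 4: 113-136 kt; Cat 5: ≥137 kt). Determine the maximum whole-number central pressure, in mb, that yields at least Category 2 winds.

Category 2 begins at V = 83 kt.
Required ΔP = (83/6.24)^(1/0.653) = 13.301^1.531 ≈ 52.62 mb.
P_c ≤ 1013 − 52.62 = 960.38, so the highest integer P_c is 960 mb.

960 mb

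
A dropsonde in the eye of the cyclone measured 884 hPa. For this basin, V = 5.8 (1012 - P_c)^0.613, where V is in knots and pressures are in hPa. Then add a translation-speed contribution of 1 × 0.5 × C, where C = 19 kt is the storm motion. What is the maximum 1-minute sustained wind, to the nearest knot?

ΔP = 1012 − 884 = 128 hPa.
128^0.613 ≈ 19.576.
V ≈ 5.8 × 19.576 ≈ 113.5 kt.
Translation term: 1 × 0.5 × 19 = 9.5 kt.
Corrected V ≈ 123 kt → 123 kt.

123 kt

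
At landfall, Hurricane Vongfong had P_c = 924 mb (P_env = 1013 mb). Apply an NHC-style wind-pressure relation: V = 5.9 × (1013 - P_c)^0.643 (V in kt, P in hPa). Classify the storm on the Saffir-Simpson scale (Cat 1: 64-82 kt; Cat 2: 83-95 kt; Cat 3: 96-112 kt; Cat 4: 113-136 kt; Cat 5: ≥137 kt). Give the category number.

3

ΔP = 1013 − 924 = 89 mb.
V ≈ 5.9 × 89^0.643 = 5.9 × 17.92 ≈ 106 kt.
106 kt falls in the Category 3 band.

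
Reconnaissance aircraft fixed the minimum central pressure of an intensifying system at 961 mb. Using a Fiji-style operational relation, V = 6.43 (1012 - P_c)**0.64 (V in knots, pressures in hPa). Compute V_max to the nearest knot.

ΔP = 1012 − 961 = 51 mb.
51^0.64 ≈ 12.384.
V ≈ 6.43 × 12.384 ≈ 79.6 kt.

80 kt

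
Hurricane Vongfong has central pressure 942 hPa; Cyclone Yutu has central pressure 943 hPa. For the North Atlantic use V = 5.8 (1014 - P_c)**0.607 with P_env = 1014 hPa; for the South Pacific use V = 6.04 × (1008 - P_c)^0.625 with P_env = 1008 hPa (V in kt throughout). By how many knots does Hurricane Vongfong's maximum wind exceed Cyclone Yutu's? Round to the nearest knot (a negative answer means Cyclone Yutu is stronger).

-4 kt

Hurricane Vongfong: ΔP = 72; V ≈ 5.8 × 72^0.607 ≈ 77.77 kt.
Cyclone Yutu: ΔP = 65; V ≈ 6.04 × 65^0.625 ≈ 82.06 kt.
Difference ≈ 77.77 − 82.06 = -4.29 → -4 kt.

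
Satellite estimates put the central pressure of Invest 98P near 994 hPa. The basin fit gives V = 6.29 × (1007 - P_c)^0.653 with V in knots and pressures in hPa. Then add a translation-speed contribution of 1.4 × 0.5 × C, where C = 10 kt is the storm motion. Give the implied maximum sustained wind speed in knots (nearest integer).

41 kt

ΔP = 1007 − 994 = 13 hPa.
13^0.653 ≈ 5.338.
V ≈ 6.29 × 5.338 ≈ 33.6 kt.
Translation term: 1.4 × 0.5 × 10 = 7 kt.
Corrected V ≈ 40.6 kt → 41 kt.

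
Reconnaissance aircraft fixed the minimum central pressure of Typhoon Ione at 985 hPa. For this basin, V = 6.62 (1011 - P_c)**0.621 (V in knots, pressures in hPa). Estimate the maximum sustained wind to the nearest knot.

ΔP = 1011 − 985 = 26 hPa.
26^0.621 ≈ 7.563.
V ≈ 6.62 × 7.563 ≈ 50.1 kt.

50 kt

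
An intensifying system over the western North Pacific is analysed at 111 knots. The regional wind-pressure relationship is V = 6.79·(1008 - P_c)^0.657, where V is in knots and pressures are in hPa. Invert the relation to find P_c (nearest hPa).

ΔP = (V / 6.79)^(1/0.657) = (111/6.79)^1.522.
111/6.79 = 16.348; 16.348^1.522 ≈ 70.30 hPa.
P_c = 1008 − 70.30 = 937.70 ≈ 938 hPa.

938 hPa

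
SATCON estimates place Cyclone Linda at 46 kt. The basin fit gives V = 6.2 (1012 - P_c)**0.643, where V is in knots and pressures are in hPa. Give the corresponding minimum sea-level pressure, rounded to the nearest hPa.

ΔP = (V / 6.2)^(1/0.643) = (46/6.2)^1.555.
46/6.2 = 7.419; 7.419^1.555 ≈ 22.57 hPa.
P_c = 1012 − 22.57 = 989.43 ≈ 989 hPa.

989 hPa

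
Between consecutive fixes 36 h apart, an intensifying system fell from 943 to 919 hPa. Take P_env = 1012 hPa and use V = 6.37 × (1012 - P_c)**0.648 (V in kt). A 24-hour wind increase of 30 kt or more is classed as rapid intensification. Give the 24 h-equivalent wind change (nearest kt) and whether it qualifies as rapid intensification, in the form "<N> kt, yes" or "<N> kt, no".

V₁: ΔP = 69, V ≈ 6.37 × 69^0.648 ≈ 99.02 kt.
V₂: ΔP = 93, V ≈ 6.37 × 93^0.648 ≈ 120.15 kt.
ΔV over 36 h = 21.13 kt → 24 h equivalent = 21.13 × 24/36 ≈ 14.09 kt.
14 kt < 30 kt ⇒ not rapid intensification.

14 kt, no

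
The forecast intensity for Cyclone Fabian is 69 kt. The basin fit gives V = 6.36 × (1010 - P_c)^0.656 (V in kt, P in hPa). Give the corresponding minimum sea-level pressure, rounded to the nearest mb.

972 mb

ΔP = (V / 6.36)^(1/0.656) = (69/6.36)^1.524.
69/6.36 = 10.849; 10.849^1.524 ≈ 37.87 mb.
P_c = 1010 − 37.87 = 972.13 ≈ 972 mb.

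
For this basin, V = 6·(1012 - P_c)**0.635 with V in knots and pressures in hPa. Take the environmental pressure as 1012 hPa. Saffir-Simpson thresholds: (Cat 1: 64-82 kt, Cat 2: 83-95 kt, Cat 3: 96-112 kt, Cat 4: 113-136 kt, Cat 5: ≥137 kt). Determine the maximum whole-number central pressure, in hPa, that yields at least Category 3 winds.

Category 3 begins at V = 96 kt.
Required ΔP = (96/6)^(1/0.635) = 16.000^1.575 ≈ 78.75 hPa.
P_c ≤ 1012 − 78.75 = 933.25, so the highest integer P_c is 933 hPa.

933 hPa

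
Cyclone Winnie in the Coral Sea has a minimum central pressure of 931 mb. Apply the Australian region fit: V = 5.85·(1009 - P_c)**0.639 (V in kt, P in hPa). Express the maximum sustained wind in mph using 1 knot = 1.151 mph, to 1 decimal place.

ΔP = 1009 − 931 = 78 mb.
V ≈ 5.85 × 78^0.639 = 5.85 × 16.183 ≈ 94.668 kt.
94.668 × 1.151 ≈ 108.96 mph → 109.0 mph.

109.0 mph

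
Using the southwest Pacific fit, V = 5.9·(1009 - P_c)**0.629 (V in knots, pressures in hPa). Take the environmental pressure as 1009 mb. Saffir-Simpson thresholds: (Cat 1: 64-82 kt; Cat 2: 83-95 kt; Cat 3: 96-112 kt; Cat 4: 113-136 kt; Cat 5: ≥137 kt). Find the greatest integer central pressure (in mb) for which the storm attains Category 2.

Category 2 begins at V = 83 kt.
Required ΔP = (83/5.9)^(1/0.629) = 14.068^1.590 ≈ 66.91 mb.
P_c ≤ 1009 − 66.91 = 942.09, so the highest integer P_c is 942 mb.

942 mb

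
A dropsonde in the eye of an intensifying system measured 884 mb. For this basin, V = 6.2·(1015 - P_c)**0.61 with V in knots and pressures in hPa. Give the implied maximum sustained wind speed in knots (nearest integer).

ΔP = 1015 − 884 = 131 mb.
131^0.61 ≈ 19.568.
V ≈ 6.2 × 19.568 ≈ 121.3 kt.

121 kt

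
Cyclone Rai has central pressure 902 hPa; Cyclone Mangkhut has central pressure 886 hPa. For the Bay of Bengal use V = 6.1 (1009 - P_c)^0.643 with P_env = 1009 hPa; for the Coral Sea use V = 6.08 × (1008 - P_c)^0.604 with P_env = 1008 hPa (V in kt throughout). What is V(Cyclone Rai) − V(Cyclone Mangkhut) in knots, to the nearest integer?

12 kt

Cyclone Rai: ΔP = 107; V ≈ 6.1 × 107^0.643 ≈ 123.09 kt.
Cyclone Mangkhut: ΔP = 122; V ≈ 6.08 × 122^0.604 ≈ 110.68 kt.
Difference ≈ 123.09 − 110.68 = 12.41 → 12 kt.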